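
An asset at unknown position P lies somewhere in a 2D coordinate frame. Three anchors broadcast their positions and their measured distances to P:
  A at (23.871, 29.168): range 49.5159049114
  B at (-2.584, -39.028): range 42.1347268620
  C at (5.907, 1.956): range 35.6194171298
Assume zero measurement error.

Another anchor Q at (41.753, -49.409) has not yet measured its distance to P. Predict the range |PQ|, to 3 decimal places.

eq1: (x − 23.871)² + (y − 29.168)² = 49.5159049114²
eq2: (x + 2.584)² + (y + 39.028)² = 42.1347268620²
eq3: (x − 5.907)² + (y − 1.956)² = 35.6194171298²
eq3−eq1, eq3−eq2 (x²,y² cancel):
  35.928·x + 54.424·y = 198.796317
  -16.982·x − 81.968·y = 984.550924
det = 35.928·-81.968 − 54.424·-16.982 = -2020.717936
x = (198.796317·-81.968 − 54.424·984.550924) / -2020.717936 = 34.580846
y = (35.928·984.550924 − 198.796317·-16.982) / -2020.717936 = -19.175811
|P − Q| = √((34.580846 − 41.753)² + (-19.175811 − -49.409)²) = 31.072263

31.072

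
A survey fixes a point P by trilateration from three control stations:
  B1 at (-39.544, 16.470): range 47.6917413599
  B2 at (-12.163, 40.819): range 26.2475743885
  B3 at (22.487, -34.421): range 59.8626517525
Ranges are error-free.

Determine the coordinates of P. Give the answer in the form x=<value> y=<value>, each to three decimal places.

eq1: (x + 39.544)² + (y − 16.470)² = 47.6917413599²
eq2: (x + 12.163)² + (y − 40.819)² = 26.2475743885²
eq3: (x − 22.487)² + (y + 34.421)² = 59.8626517525²
eq2−eq1, eq2−eq3 (x²,y² cancel):
  -54.762·x − 48.698·y = -1564.707527
  69.300·x − 150.480·y = -3018.260834
det = -54.762·-150.480 − -48.698·69.300 = 11615.357160
x = (-1564.707527·-150.480 − -48.698·-3018.260834) / 11615.357160 = 7.616978
y = (-54.762·-3018.260834 − -1564.707527·69.300) / 11615.357160 = 23.565374

x=7.617 y=23.565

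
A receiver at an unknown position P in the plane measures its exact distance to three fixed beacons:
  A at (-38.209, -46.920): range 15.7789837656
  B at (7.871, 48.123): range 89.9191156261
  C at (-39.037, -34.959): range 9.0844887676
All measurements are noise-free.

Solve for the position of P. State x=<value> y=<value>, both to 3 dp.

x=-30.089 y=-33.391

eq1: (x + 38.209)² + (y + 46.920)² = 15.7789837656²
eq2: (x − 7.871)² + (y − 48.123)² = 89.9191156261²
eq3: (x + 39.037)² + (y + 34.959)² = 9.0844887676²
eq3−eq2, eq3−eq1 (x²,y² cancel):
  93.816·x + 166.164·y = -8371.162699
  1.656·x − 23.922·y = 748.946638
det = 93.816·-23.922 − 166.164·1.656 = -2519.433936
x = (-8371.162699·-23.922 − 166.164·748.946638) / -2519.433936 = -30.088896
y = (93.816·748.946638 − -8371.162699·1.656) / -2519.433936 = -33.390764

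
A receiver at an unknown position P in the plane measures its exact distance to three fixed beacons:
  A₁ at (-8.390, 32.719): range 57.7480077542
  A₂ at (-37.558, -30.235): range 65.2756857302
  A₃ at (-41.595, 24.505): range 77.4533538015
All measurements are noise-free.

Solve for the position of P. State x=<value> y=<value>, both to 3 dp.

eq1: (x + 8.390)² + (y − 32.719)² = 57.7480077542²
eq2: (x + 37.558)² + (y + 30.235)² = 65.2756857302²
eq3: (x + 41.595)² + (y − 24.505)² = 77.4533538015²
eq3−eq2, eq3−eq1 (x²,y² cancel):
  8.074·x − 109.480·y = 1732.226407
  66.410·x + 16.428·y = 1474.475627
det = 8.074·16.428 − -109.480·66.410 = 7403.206472
x = (1732.226407·16.428 − -109.480·1474.475627) / 7403.206472 = 25.648698
y = (8.074·1474.475627 − 1732.226407·66.410) / 7403.206472 = -13.930753

x=25.649 y=-13.931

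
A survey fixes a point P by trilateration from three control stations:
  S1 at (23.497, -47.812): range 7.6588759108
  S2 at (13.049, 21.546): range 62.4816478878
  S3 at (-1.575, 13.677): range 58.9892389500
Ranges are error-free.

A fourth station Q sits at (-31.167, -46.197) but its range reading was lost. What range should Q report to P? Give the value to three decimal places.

53.858

eq1: (x − 23.497)² + (y + 47.812)² = 7.6588759108²
eq2: (x − 13.049)² + (y − 21.546)² = 62.4816478878²
eq3: (x + 1.575)² + (y − 13.677)² = 58.9892389500²
eq1−eq3, eq1−eq2 (x²,y² cancel):
  -50.144·x + 122.978·y = -6069.627331
  -20.896·x + 138.716·y = -6048.887779
det = -50.144·138.716 − 122.978·-20.896 = -4386.026816
x = (-6069.627331·138.716 − 122.978·-6048.887779) / -4386.026816 = 22.360626
y = (-50.144·-6048.887779 − -6069.627331·-20.896) / -4386.026816 = -40.237897
|P − Q| = √((22.360626 − -31.167)² + (-40.237897 − -46.197)²) = 53.858311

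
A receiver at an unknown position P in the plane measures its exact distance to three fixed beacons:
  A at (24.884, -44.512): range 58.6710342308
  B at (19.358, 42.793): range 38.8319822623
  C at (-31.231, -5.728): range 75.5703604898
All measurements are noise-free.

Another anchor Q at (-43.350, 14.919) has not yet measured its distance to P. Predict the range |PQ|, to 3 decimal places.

85.768

eq1: (x − 24.884)² + (y + 44.512)² = 58.6710342308²
eq2: (x − 19.358)² + (y − 42.793)² = 38.8319822623²
eq3: (x + 31.231)² + (y + 5.728)² = 75.5703604898²
eq3−eq1, eq3−eq2 (x²,y² cancel):
  112.230·x − 77.568·y = 3860.935382
  101.178·x + 97.042·y = 5400.744206
det = 112.230·97.042 − -77.568·101.178 = 18739.198764
x = (3860.935382·97.042 − -77.568·5400.744206) / 18739.198764 = 42.349613
y = (112.230·5400.744206 − 3860.935382·101.178) / 18739.198764 = 11.499094
|P − Q| = √((42.349613 − -43.350)² + (11.499094 − 14.919)²) = 85.767823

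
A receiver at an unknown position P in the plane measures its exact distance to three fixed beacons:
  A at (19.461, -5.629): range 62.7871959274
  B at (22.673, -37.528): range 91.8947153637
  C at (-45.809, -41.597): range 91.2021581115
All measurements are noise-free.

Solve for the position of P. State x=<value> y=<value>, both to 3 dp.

x=-17.525 y=45.108

eq1: (x − 19.461)² + (y + 5.629)² = 62.7871959274²
eq2: (x − 22.673)² + (y + 37.528)² = 91.8947153637²
eq3: (x + 45.809)² + (y + 41.597)² = 91.2021581115²
eq3−eq2, eq3−eq1 (x²,y² cancel):
  136.964·x + 8.138·y = -2033.164245
  130.540·x + 71.936·y = 957.242944
det = 136.964·71.936 − 8.138·130.540 = 8790.307784
x = (-2033.164245·71.936 − 8.138·957.242944) / 8790.307784 = -17.524727
y = (136.964·957.242944 − -2033.164245·130.540) / 8790.307784 = 45.108441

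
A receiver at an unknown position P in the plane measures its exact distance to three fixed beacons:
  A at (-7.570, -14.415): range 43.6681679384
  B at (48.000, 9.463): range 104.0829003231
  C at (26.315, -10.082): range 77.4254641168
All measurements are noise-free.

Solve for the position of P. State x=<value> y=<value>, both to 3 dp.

eq1: (x + 7.570)² + (y + 14.415)² = 43.6681679384²
eq2: (x − 48.000)² + (y − 9.463)² = 104.0829003231²
eq3: (x − 26.315)² + (y + 10.082)² = 77.4254641168²
eq3−eq2, eq3−eq1 (x²,y² cancel):
  43.370·x + 39.090·y = -3239.125226
  -67.770·x − 8.666·y = 3558.764779
det = 43.370·-8.666 − 39.090·-67.770 = 2273.284880
x = (-3239.125226·-8.666 − 39.090·3558.764779) / 2273.284880 = -48.846432
y = (43.370·3558.764779 − -3239.125226·-67.770) / 2273.284880 = -28.668597

x=-48.846 y=-28.669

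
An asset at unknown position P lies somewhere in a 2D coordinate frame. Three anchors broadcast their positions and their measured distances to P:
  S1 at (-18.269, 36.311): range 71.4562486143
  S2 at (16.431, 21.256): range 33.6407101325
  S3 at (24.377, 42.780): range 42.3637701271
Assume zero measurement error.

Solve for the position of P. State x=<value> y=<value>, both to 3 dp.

x=46.835 y=6.859

eq1: (x + 18.269)² + (y − 36.311)² = 71.4562486143²
eq2: (x − 16.431)² + (y − 21.256)² = 33.6407101325²
eq3: (x − 24.377)² + (y − 42.780)² = 42.3637701271²
eq1−eq2, eq1−eq3 (x²,y² cancel):
  69.400·x − 30.110·y = 3043.848303
  85.292·x + 12.938·y = 4083.427894
det = 69.400·12.938 − -30.110·85.292 = 3466.039320
x = (3043.848303·12.938 − -30.110·4083.427894) / 3466.039320 = 46.835396
y = (69.400·4083.427894 − 3043.848303·85.292) / 3466.039320 = 6.859122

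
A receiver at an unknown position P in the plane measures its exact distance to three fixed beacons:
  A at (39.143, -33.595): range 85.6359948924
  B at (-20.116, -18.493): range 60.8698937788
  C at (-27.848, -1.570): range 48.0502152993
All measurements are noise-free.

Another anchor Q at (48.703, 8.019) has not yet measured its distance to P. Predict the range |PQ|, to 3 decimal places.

eq1: (x − 39.143)² + (y + 33.595)² = 85.6359948924²
eq2: (x + 20.116)² + (y + 18.493)² = 60.8698937788²
eq3: (x + 27.848)² + (y + 1.570)² = 48.0502152993²
eq2−eq3, eq2−eq1 (x²,y² cancel):
  -15.464·x + 33.846·y = 1427.652277
  118.518·x − 30.204·y = -1714.225684
det = -15.464·-30.204 − 33.846·118.518 = -3544.285572
x = (1427.652277·-30.204 − 33.846·-1714.225684) / -3544.285572 = -4.203632
y = (-15.464·-1714.225684 − 1427.652277·118.518) / -3544.285572 = 40.260217
|P − Q| = √((-4.203632 − 48.703)² + (40.260217 − 8.019)²) = 61.956499

61.956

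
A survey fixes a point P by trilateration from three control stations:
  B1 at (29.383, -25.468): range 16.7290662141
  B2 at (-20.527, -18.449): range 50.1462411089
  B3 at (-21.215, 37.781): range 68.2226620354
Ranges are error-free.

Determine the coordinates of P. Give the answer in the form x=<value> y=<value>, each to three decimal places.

x=28.673 y=-8.754

eq1: (x − 29.383)² + (y + 25.468)² = 16.7290662141²
eq2: (x + 20.527)² + (y + 18.449)² = 50.1462411089²
eq3: (x + 21.215)² + (y − 37.781)² = 68.2226620354²
eq2−eq1, eq2−eq3 (x²,y² cancel):
  99.820·x − 14.038·y = 2985.040224
  -1.376·x + 112.460·y = -1023.929262
det = 99.820·112.460 − -14.038·-1.376 = 11206.440912
x = (2985.040224·112.460 − -14.038·-1023.929262) / 11206.440912 = 28.673127
y = (99.820·-1023.929262 − 2985.040224·-1.376) / 11206.440912 = -8.754002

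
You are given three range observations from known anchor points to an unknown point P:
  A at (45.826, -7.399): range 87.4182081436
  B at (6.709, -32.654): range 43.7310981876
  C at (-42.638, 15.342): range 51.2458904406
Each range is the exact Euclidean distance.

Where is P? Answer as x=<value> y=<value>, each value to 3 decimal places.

x=-36.924 y=-35.584

eq1: (x − 45.826)² + (y + 7.399)² = 87.4182081436²
eq2: (x − 6.709)² + (y + 32.654)² = 43.7310981876²
eq3: (x + 42.638)² + (y − 15.342)² = 51.2458904406²
eq2−eq1, eq2−eq3 (x²,y² cancel):
  78.234·x + 50.510·y = -4686.061086
  -98.694·x + 95.992·y = 228.349273
det = 78.234·95.992 − 50.510·-98.694 = 12494.872068
x = (-4686.061086·95.992 − 50.510·228.349273) / 12494.872068 = -36.923811
y = (78.234·228.349273 − -4686.061086·-98.694) / 12494.872068 = -35.584313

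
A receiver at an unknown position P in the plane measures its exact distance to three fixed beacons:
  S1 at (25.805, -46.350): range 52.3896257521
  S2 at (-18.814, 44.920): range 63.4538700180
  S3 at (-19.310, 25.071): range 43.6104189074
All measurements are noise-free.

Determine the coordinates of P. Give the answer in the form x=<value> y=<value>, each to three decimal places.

x=-18.590 y=-18.533

eq1: (x − 25.805)² + (y + 46.350)² = 52.3896257521²
eq2: (x + 18.814)² + (y − 44.920)² = 63.4538700180²
eq3: (x + 19.310)² + (y − 25.071)² = 43.6104189074²
eq2−eq1, eq2−eq3 (x²,y² cancel):
  89.238·x − 182.540·y = 1724.168263
  -0.992·x − 39.698·y = 754.183128
det = 89.238·-39.698 − -182.540·-0.992 = -3723.649804
x = (1724.168263·-39.698 − -182.540·754.183128) / -3723.649804 = -18.589975
y = (89.238·754.183128 − 1724.168263·-0.992) / -3723.649804 = -18.533475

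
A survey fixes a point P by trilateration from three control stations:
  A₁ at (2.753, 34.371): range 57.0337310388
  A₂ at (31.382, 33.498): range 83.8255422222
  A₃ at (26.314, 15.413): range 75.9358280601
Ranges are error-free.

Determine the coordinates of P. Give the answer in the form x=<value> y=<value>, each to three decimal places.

eq1: (x − 2.753)² + (y − 34.371)² = 57.0337310388²
eq2: (x − 31.382)² + (y − 33.498)² = 83.8255422222²
eq3: (x − 26.314)² + (y − 15.413)² = 75.9358280601²
eq2−eq1, eq2−eq3 (x²,y² cancel):
  -57.258·x + 1.746·y = 2855.873775
  -10.136·x − 36.170·y = 83.512783
det = -57.258·-36.170 − 1.746·-10.136 = 2088.719316
x = (2855.873775·-36.170 − 1.746·83.512783) / 2088.719316 = -49.524494
y = (-57.258·83.512783 − 2855.873775·-10.136) / 2088.719316 = 11.569463

x=-49.524 y=11.569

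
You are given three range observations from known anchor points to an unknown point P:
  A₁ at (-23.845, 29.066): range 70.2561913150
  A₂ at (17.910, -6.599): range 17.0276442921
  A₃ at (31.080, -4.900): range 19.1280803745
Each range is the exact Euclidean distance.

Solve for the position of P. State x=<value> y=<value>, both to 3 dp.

eq1: (x + 23.845)² + (y − 29.066)² = 70.2561913150²
eq2: (x − 17.910)² + (y + 6.599)² = 17.0276442921²
eq3: (x − 31.080)² + (y + 4.900)² = 19.1280803745²
eq1−eq3, eq1−eq2 (x²,y² cancel):
  109.850·x − 67.932·y = 4146.608978
  83.510·x − 71.330·y = 3596.890268
det = 109.850·-71.330 − -67.932·83.510 = -2162.599180
x = (4146.608978·-71.330 − -67.932·3596.890268) / -2162.599180 = 23.783265
y = (109.850·3596.890268 − 4146.608978·83.510) / -2162.599180 = -22.581660

x=23.783 y=-22.582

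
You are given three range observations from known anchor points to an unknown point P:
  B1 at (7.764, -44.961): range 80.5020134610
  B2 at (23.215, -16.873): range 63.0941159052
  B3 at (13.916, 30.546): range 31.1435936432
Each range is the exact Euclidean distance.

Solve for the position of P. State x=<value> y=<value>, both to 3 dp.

eq1: (x − 7.764)² + (y + 44.961)² = 80.5020134610²
eq2: (x − 23.215)² + (y + 16.873)² = 63.0941159052²
eq3: (x − 13.916)² + (y − 30.546)² = 31.1435936432²
eq2−eq1, eq2−eq3 (x²,y² cancel):
  -30.902·x − 56.176·y = -1241.569846
  -18.598·x + 94.838·y = 3314.022855
det = -30.902·94.838 − -56.176·-18.598 = -3975.445124
x = (-1241.569846·94.838 − -56.176·3314.022855) / -3975.445124 = -17.210789
y = (-30.902·3314.022855 − -1241.569846·-18.598) / -3975.445124 = 31.568956

x=-17.211 y=31.569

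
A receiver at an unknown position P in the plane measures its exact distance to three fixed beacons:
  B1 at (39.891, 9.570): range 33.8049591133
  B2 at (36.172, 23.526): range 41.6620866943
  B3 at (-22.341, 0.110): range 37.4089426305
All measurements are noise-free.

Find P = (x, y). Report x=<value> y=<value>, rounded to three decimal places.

x=13.289 y=-11.289

eq1: (x − 39.891)² + (y − 9.570)² = 33.8049591133²
eq2: (x − 36.172)² + (y − 23.526)² = 41.6620866943²
eq3: (x + 22.341)² + (y − 0.110)² = 37.4089426305²
eq1−eq2, eq1−eq3 (x²,y² cancel):
  -7.438·x + 27.912·y = -413.944728
  -124.464·x − 18.920·y = -1440.398128
det = -7.438·-18.920 − 27.912·-124.464 = 3614.766128
x = (-413.944728·-18.920 − 27.912·-1440.398128) / 3614.766128 = 13.288889
y = (-7.438·-1440.398128 − -413.944728·-124.464) / 3614.766128 = -11.289122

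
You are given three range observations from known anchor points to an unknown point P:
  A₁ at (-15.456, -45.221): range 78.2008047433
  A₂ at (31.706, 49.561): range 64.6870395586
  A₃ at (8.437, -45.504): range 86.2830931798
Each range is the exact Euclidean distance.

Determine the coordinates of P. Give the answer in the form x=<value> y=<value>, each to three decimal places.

eq1: (x + 15.456)² + (y + 45.221)² = 78.2008047433²
eq2: (x − 31.706)² + (y − 49.561)² = 64.6870395586²
eq3: (x − 8.437)² + (y + 45.504)² = 86.2830931798²
eq2−eq3, eq2−eq1 (x²,y² cancel):
  -46.538·x − 190.130·y = -4580.125254
  -94.324·x − 189.564·y = -3108.689156
det = -46.538·-189.564 − -190.130·-94.324 = -9111.892688
x = (-4580.125254·-189.564 − -190.130·-3108.689156) / -9111.892688 = -30.418685
y = (-46.538·-3108.689156 − -4580.125254·-94.324) / -9111.892688 = 31.535002

x=-30.419 y=31.535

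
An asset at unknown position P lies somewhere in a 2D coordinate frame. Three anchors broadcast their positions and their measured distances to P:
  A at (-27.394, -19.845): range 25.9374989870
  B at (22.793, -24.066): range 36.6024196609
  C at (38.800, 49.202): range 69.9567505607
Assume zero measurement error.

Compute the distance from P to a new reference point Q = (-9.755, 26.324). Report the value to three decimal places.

29.765

eq1: (x + 27.394)² + (y + 19.845)² = 25.9374989870²
eq2: (x − 22.793)² + (y + 24.066)² = 36.6024196609²
eq3: (x − 38.800)² + (y − 49.202)² = 69.9567505607²
eq1−eq2, eq1−eq3 (x²,y² cancel):
  100.374·x − 8.442·y = -712.545327
  132.388·x + 138.094·y = -1439.171552
det = 100.374·138.094 − -8.442·132.388 = 14978.666652
x = (-712.545327·138.094 − -8.442·-1439.171552) / 14978.666652 = -7.380345
y = (100.374·-1439.171552 − -712.545327·132.388) / 14978.666652 = -3.346289
|P − Q| = √((-7.380345 − -9.755)² + (-3.346289 − 26.324)²) = 29.765165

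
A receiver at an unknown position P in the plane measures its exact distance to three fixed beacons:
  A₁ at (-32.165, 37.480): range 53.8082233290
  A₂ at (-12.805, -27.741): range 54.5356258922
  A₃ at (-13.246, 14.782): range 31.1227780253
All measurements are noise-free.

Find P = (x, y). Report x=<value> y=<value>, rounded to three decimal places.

eq1: (x + 32.165)² + (y − 37.480)² = 53.8082233290²
eq2: (x + 12.805)² + (y + 27.741)² = 54.5356258922²
eq3: (x + 13.246)² + (y − 14.782)² = 31.1227780253²
eq2−eq3, eq2−eq1 (x²,y² cancel):
  -0.882·x + 85.046·y = 1465.940113
  -38.720·x + 130.442·y = 1584.616113
det = -0.882·130.442 − 85.046·-38.720 = 3177.931276
x = (1465.940113·130.442 − 85.046·1584.616113) / 3177.931276 = 17.764669
y = (-0.882·1584.616113 − 1465.940113·-38.720) / 3177.931276 = 17.421261

x=17.765 y=17.421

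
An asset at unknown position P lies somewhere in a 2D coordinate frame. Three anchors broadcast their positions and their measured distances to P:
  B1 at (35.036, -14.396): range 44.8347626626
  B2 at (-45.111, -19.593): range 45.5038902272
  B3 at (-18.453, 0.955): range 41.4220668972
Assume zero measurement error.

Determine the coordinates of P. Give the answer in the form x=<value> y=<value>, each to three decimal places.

x=-3.324 y=-37.605

eq1: (x − 35.036)² + (y + 14.396)² = 44.8347626626²
eq2: (x + 45.111)² + (y + 19.593)² = 45.5038902272²
eq3: (x + 18.453)² + (y − 0.955)² = 41.4220668972²
eq2−eq1, eq2−eq3 (x²,y² cancel):
  160.294·x + 10.394·y = -923.673775
  53.316·x + 41.096·y = -1722.646336
det = 160.294·41.096 − 10.394·53.316 = 6033.275720
x = (-923.673775·41.096 − 10.394·-1722.646336) / 6033.275720 = -3.323918
y = (160.294·-1722.646336 − -923.673775·53.316) / 6033.275720 = -37.605323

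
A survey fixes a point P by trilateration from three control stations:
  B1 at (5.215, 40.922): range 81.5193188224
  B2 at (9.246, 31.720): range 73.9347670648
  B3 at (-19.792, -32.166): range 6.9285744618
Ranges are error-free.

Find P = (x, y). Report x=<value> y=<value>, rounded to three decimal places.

eq1: (x − 5.215)² + (y − 40.922)² = 81.5193188224²
eq2: (x − 9.246)² + (y − 31.720)² = 73.9347670648²
eq3: (x + 19.792)² + (y + 32.166)² = 6.9285744618²
eq1−eq2, eq1−eq3 (x²,y² cancel):
  8.062·x − 18.404·y = 568.890167
  -50.014·x − 146.176·y = 6321.962708
det = 8.062·-146.176 − -18.404·-50.014 = -2098.928568
x = (568.890167·-146.176 − -18.404·6321.962708) / -2098.928568 = -15.813455
y = (8.062·6321.962708 − 568.890167·-50.014) / -2098.928568 = -37.838418

x=-15.813 y=-37.838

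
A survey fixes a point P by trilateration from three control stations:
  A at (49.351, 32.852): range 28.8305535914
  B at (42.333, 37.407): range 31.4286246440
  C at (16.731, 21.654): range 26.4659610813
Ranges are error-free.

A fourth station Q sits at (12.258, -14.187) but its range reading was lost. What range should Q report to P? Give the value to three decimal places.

33.060

eq1: (x − 49.351)² + (y − 32.852)² = 28.8305535914²
eq2: (x − 42.333)² + (y − 37.407)² = 31.4286246440²
eq3: (x − 16.731)² + (y − 21.654)² = 26.4659610813²
eq1−eq2, eq1−eq3 (x²,y² cancel):
  -14.036·x + 9.110·y = -479.966194
  -65.240·x − 22.396·y = -2635.199304
det = -14.036·-22.396 − 9.110·-65.240 = 908.686656
x = (-479.966194·-22.396 − 9.110·-2635.199304) / 908.686656 = 38.248596
y = (-14.036·-2635.199304 − -479.966194·-65.240) / 908.686656 = 6.244906
|P − Q| = √((38.248596 − 12.258)² + (6.244906 − -14.187)²) = 33.060155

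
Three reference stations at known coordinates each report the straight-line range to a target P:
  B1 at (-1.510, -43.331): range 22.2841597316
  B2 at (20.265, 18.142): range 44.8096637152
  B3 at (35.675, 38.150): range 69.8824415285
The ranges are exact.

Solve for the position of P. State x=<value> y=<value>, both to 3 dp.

x=-1.464 y=-21.047

eq1: (x + 1.510)² + (y + 43.331)² = 22.2841597316²
eq2: (x − 20.265)² + (y − 18.142)² = 44.8096637152²
eq3: (x − 35.675)² + (y − 38.150)² = 69.8824415285²
eq1−eq3, eq1−eq2 (x²,y² cancel):
  74.370·x + 162.962·y = -3538.699395
  43.550·x + 122.946·y = -2651.375459
det = 74.370·122.946 − 162.962·43.550 = 2046.498920
x = (-3538.699395·122.946 − 162.962·-2651.375459) / 2046.498920 = -1.463714
y = (74.370·-2651.375459 − -3538.699395·43.550) / 2046.498920 = -21.046888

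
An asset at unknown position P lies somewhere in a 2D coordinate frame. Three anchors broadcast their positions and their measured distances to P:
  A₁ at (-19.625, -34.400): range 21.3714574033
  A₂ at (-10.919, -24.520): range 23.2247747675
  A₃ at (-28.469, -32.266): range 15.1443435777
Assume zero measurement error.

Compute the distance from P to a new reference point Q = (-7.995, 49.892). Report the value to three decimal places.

eq1: (x + 19.625)² + (y + 34.400)² = 21.3714574033²
eq2: (x + 10.919)² + (y + 24.520)² = 23.2247747675²
eq3: (x + 28.469)² + (y + 32.266)² = 15.1443435777²
eq1−eq2, eq1−eq3 (x²,y² cancel):
  17.412·x + 19.760·y = -930.696635
  -17.688·x + 4.268·y = 510.466141
det = 17.412·4.268 − 19.760·-17.688 = 423.829296
x = (-930.696635·4.268 − 19.760·510.466141) / 423.829296 = -33.171431
y = (17.412·510.466141 − -930.696635·-17.688) / 423.829296 = -17.870227
|P − Q| = √((-33.171431 − -7.995)² + (-17.870227 − 49.892)²) = 72.288118

72.288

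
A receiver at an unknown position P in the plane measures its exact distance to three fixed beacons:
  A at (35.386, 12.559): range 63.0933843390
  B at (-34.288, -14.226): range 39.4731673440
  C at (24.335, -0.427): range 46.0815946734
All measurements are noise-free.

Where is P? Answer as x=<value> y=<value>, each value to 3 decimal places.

x=-2.626 y=-37.798

eq1: (x − 35.386)² + (y − 12.559)² = 63.0933843390²
eq2: (x + 34.288)² + (y + 14.226)² = 39.4731673440²
eq3: (x − 24.335)² + (y + 0.427)² = 46.0815946734²
eq3−eq1, eq3−eq2 (x²,y² cancel):
  22.102·x + 25.972·y = -1039.738857
  -117.246·x − 27.598·y = 1351.053893
det = 22.102·-27.598 − 25.972·-117.246 = 2435.142116
x = (-1039.738857·-27.598 − 25.972·1351.053893) / 2435.142116 = -2.626072
y = (22.102·1351.053893 − -1039.738857·-117.246) / 2435.142116 = -37.798299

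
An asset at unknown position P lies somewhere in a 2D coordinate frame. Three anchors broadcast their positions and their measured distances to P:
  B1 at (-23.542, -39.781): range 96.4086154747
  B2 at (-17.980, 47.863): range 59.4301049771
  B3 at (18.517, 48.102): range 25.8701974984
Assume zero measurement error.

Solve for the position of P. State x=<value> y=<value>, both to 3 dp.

x=39.584 y=33.087

eq1: (x + 23.542)² + (y + 39.781)² = 96.4086154747²
eq2: (x + 17.980)² + (y − 47.863)² = 59.4301049771²
eq3: (x − 18.517)² + (y − 48.102)² = 25.8701974984²
eq2−eq1, eq2−eq3 (x²,y² cancel):
  -11.124·x − 175.288·y = -6240.077204
  72.994·x + 0.478·y = 2905.204783
det = -11.124·0.478 − -175.288·72.994 = 12789.655000
x = (-6240.077204·0.478 − -175.288·2905.204783) / 12789.655000 = 39.583928
y = (-11.124·2905.204783 − -6240.077204·72.994) / 12789.655000 = 33.086952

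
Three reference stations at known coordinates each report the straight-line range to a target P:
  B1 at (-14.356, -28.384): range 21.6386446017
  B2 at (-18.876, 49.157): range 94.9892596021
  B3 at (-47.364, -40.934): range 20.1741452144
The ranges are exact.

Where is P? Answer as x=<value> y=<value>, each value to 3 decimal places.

eq1: (x + 14.356)² + (y + 28.384)² = 21.6386446017²
eq2: (x + 18.876)² + (y − 49.157)² = 94.9892596021²
eq3: (x + 47.364)² + (y + 40.934)² = 20.1741452144²
eq3−eq2, eq3−eq1 (x²,y² cancel):
  56.976·x + 180.182·y = -9762.190132
  66.016·x + 25.100·y = -2968.429465
det = 56.976·25.100 − 180.182·66.016 = -10464.797312
x = (-9762.190132·25.100 − 180.182·-2968.429465) / -10464.797312 = -27.695385
y = (56.976·-2968.429465 − -9762.190132·66.016) / -10464.797312 = -45.421951

x=-27.695 y=-45.422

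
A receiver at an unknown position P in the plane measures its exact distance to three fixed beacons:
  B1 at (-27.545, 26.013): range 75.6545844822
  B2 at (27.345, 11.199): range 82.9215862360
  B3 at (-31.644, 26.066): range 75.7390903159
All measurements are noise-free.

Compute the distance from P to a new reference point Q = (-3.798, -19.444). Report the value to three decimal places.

39.329

eq1: (x + 27.545)² + (y − 26.013)² = 75.6545844822²
eq2: (x − 27.345)² + (y − 11.199)² = 82.9215862360²
eq3: (x + 31.644)² + (y − 26.066)² = 75.7390903159²
eq3−eq1, eq3−eq2 (x²,y² cancel):
  8.198·x − 0.106·y = -232.582249
  117.978·x − 29.734·y = -1947.192128
det = 8.198·-29.734 − -0.106·117.978 = -231.253664
x = (-232.582249·-29.734 − -0.106·-1947.192128) / -231.253664 = -29.012289
y = (8.198·-1947.192128 − -232.582249·117.978) / -231.253664 = -49.627354
|P − Q| = √((-29.012289 − -3.798)² + (-49.627354 − -19.444)²) = 39.329318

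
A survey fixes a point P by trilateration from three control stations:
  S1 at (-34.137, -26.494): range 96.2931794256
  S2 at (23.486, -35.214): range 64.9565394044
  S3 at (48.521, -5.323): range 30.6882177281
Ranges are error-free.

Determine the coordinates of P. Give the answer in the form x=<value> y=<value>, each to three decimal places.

eq1: (x + 34.137)² + (y + 26.494)² = 96.2931794256²
eq2: (x − 23.486)² + (y + 35.214)² = 64.9565394044²
eq3: (x − 48.521)² + (y + 5.323)² = 30.6882177281²
eq2−eq3, eq2−eq1 (x²,y² cancel):
  50.070·x + 59.782·y = 3868.589082
  -115.246·x + 17.440·y = -4977.375579
det = 50.070·17.440 − 59.782·-115.246 = 7762.857172
x = (3868.589082·17.440 − 59.782·-4977.375579) / 7762.857172 = 47.022076
y = (50.070·-4977.375579 − 3868.589082·-115.246) / 7762.857172 = 25.328589

x=47.022 y=25.329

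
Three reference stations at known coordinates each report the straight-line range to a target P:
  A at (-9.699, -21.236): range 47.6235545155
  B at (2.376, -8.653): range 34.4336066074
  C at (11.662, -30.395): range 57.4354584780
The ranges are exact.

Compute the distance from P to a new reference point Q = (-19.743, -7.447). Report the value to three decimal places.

37.947

eq1: (x + 9.699)² + (y + 21.236)² = 47.6235545155²
eq2: (x − 2.376)² + (y + 8.653)² = 34.4336066074²
eq3: (x − 11.662)² + (y + 30.395)² = 57.4354584780²
eq3−eq2, eq3−eq1 (x²,y² cancel):
  -18.572·x + 43.484·y = 1133.820143
  -42.722·x + 18.318·y = 516.008974
det = -18.572·18.318 − 43.484·-42.722 = 1517.521552
x = (1133.820143·18.318 − 43.484·516.008974) / 1517.521552 = -1.099699
y = (-18.572·516.008974 − 1133.820143·-42.722) / 1517.521552 = 25.604740
|P − Q| = √((-1.099699 − -19.743)² + (25.604740 − -7.447)²) = 37.947203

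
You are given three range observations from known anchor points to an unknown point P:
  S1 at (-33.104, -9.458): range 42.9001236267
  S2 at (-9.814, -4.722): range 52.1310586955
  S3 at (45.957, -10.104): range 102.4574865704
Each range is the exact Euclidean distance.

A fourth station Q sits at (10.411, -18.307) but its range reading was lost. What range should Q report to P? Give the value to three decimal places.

eq1: (x + 33.104)² + (y + 9.458)² = 42.9001236267²
eq2: (x + 9.814)² + (y + 4.722)² = 52.1310586955²
eq3: (x − 45.957)² + (y + 10.104)² = 102.4574865704²
eq1−eq2, eq1−eq3 (x²,y² cancel):
  46.580·x + 9.472·y = -1943.943374
  158.122·x − 1.292·y = -7628.307862
det = 46.580·-1.292 − 9.472·158.122 = -1557.912944
x = (-1943.943374·-1.292 − 9.472·-7628.307862) / -1557.912944 = -47.991710
y = (46.580·-7628.307862 − -1943.943374·158.122) / -1557.912944 = 30.776024
|P − Q| = √((-47.991710 − 10.411)² + (30.776024 − -18.307)²) = 76.289054

76.289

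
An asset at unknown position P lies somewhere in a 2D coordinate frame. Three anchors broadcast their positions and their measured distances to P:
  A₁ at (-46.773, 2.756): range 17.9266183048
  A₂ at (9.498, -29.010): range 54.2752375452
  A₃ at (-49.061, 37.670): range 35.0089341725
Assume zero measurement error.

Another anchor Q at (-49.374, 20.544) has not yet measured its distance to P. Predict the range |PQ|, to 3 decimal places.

23.029

eq1: (x + 46.773)² + (y − 2.756)² = 17.9266183048²
eq2: (x − 9.498)² + (y + 29.010)² = 54.2752375452²
eq3: (x + 49.061)² + (y − 37.670)² = 35.0089341725²
eq2−eq1, eq2−eq3 (x²,y² cancel):
  -112.542·x + 63.532·y = 3887.954728
  -117.118·x + 133.360·y = 4614.394456
det = -112.542·133.360 − 63.532·-117.118 = -7567.860344
x = (3887.954728·133.360 − 63.532·4614.394456) / -7567.860344 = -29.775382
y = (-112.542·4614.394456 − 3887.954728·-117.118) / -7567.860344 = 8.452019
|P − Q| = √((-29.775382 − -49.374)² + (8.452019 − 20.544)²) = 23.028717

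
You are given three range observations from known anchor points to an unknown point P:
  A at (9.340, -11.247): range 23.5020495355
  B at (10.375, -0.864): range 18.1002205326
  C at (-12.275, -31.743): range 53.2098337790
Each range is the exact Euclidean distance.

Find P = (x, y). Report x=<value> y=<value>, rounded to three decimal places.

eq1: (x − 9.340)² + (y + 11.247)² = 23.5020495355²
eq2: (x − 10.375)² + (y + 0.864)² = 18.1002205326²
eq3: (x + 12.275)² + (y + 31.743)² = 53.2098337790²
eq3−eq1, eq3−eq2 (x²,y² cancel):
  43.230·x + 40.992·y = 1334.377013
  45.300·x + 61.758·y = 1453.761874
det = 43.230·61.758 − 40.992·45.300 = 812.860740
x = (1334.377013·61.758 − 40.992·1453.761874) / 812.860740 = 28.068583
y = (43.230·1453.761874 − 1334.377013·45.300) / 812.860740 = 2.951117

x=28.069 y=2.951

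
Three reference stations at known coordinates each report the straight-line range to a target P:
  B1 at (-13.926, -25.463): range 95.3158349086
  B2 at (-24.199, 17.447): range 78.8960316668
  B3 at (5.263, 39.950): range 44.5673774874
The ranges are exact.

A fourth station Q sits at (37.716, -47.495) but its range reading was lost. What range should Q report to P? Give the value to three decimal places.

93.958

eq1: (x + 13.926)² + (y + 25.463)² = 95.3158349086²
eq2: (x + 24.199)² + (y − 17.447)² = 78.8960316668²
eq3: (x − 5.263)² + (y − 39.950)² = 44.5673774874²
eq3−eq2, eq3−eq1 (x²,y² cancel):
  -58.924·x − 45.006·y = -4972.044936
  -38.378·x − 130.826·y = -7880.261072
det = -58.924·-130.826 − -45.006·-38.378 = 5981.550956
x = (-4972.044936·-130.826 − -45.006·-7880.261072) / 5981.550956 = 49.454351
y = (-58.924·-7880.261072 − -4972.044936·-38.378) / 5981.550956 = 45.727164
|P − Q| = √((49.454351 − 37.716)² + (45.727164 − -47.495)²) = 93.958293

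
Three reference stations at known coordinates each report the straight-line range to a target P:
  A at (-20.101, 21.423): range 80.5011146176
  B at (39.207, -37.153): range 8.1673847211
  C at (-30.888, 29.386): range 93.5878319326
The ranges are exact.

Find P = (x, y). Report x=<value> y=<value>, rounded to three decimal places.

eq1: (x + 20.101)² + (y − 21.423)² = 80.5011146176²
eq2: (x − 39.207)² + (y + 37.153)² = 8.1673847211²
eq3: (x + 30.888)² + (y − 29.386)² = 93.5878319326²
eq1−eq2, eq1−eq3 (x²,y² cancel):
  118.616·x − 117.152·y = 8468.262409
  -21.574·x + 15.926·y = -1323.642421
det = 118.616·15.926 − -117.152·-21.574 = -638.358832
x = (8468.262409·15.926 − -117.152·-1323.642421) / -638.358832 = 31.646480
y = (118.616·-1323.642421 − 8468.262409·-21.574) / -638.358832 = -40.242451

x=31.646 y=-40.242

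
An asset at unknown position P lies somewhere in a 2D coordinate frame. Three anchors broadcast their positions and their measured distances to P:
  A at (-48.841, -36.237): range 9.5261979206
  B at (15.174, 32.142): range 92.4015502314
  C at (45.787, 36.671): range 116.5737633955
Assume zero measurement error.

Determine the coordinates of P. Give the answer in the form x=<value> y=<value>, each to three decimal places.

x=-40.814 y=-41.366

eq1: (x + 48.841)² + (y + 36.237)² = 9.5261979206²
eq2: (x − 15.174)² + (y − 32.142)² = 92.4015502314²
eq3: (x − 45.787)² + (y − 36.671)² = 116.5737633955²
eq2−eq3, eq2−eq1 (x²,y² cancel):
  61.226·x + 9.058·y = -2873.542657
  -128.030·x − 136.758·y = 10882.503048
det = 61.226·-136.758 − 9.058·-128.030 = -7213.449568
x = (-2873.542657·-136.758 − 9.058·10882.503048) / -7213.449568 = -40.813515
y = (61.226·10882.503048 − -2873.542657·-128.030) / -7213.449568 = -41.366126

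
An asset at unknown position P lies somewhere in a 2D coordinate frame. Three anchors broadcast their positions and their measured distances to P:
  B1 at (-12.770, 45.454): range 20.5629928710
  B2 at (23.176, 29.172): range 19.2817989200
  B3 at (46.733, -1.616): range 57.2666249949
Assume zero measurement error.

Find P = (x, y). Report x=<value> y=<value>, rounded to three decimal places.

x=6.929 y=39.556

eq1: (x + 12.770)² + (y − 45.454)² = 20.5629928710²
eq2: (x − 23.176)² + (y − 29.172)² = 19.2817989200²
eq3: (x − 46.733)² + (y + 1.616)² = 57.2666249949²
eq2−eq3, eq2−eq1 (x²,y² cancel):
  47.114·x − 61.576·y = -2109.226384
  -71.892·x + 32.564·y = 789.957550
det = 47.114·32.564 − -61.576·-71.892 = -2892.601496
x = (-2109.226384·32.564 − -61.576·789.957550) / -2892.601496 = 6.928857
y = (47.114·789.957550 − -2109.226384·-71.892) / -2892.601496 = 39.555550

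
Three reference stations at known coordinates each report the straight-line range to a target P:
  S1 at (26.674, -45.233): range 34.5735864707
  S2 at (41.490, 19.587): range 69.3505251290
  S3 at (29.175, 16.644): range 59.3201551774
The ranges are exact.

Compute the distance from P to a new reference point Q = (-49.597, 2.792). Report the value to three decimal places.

56.277

eq1: (x − 26.674)² + (y + 45.233)² = 34.5735864707²
eq2: (x − 41.490)² + (y − 19.587)² = 69.3505251290²
eq3: (x − 29.175)² + (y − 16.644)² = 59.3201551774²
eq2−eq1, eq2−eq3 (x²,y² cancel):
  -29.632·x − 129.640·y = 4266.618350
  -24.630·x − 5.886·y = 313.747217
det = -29.632·-5.886 − -129.640·-24.630 = -3018.619248
x = (4266.618350·-5.886 − -129.640·313.747217) / -3018.619248 = -5.154964
y = (-29.632·313.747217 − 4266.618350·-24.630) / -3018.619248 = -31.733003
|P − Q| = √((-5.154964 − -49.597)² + (-31.733003 − 2.792)²) = 56.276730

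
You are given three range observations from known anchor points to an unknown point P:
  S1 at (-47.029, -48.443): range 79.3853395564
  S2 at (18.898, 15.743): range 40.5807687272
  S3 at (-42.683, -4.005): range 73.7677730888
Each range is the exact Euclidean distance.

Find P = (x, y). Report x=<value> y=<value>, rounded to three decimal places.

eq1: (x + 47.029)² + (y + 48.443)² = 79.3853395564²
eq2: (x − 18.898)² + (y − 15.743)² = 40.5807687272²
eq3: (x + 42.683)² + (y + 4.005)² = 73.7677730888²
eq2−eq3, eq2−eq1 (x²,y² cancel):
  -123.162·x − 39.496·y = -2561.983495
  -131.854·x − 128.372·y = -701.758709
det = -123.162·-128.372 − -39.496·-131.854 = 10602.846680
x = (-2561.983495·-128.372 − -39.496·-701.758709) / 10602.846680 = 28.404663
y = (-123.162·-701.758709 − -2561.983495·-131.854) / 10602.846680 = -23.708517

x=28.405 y=-23.709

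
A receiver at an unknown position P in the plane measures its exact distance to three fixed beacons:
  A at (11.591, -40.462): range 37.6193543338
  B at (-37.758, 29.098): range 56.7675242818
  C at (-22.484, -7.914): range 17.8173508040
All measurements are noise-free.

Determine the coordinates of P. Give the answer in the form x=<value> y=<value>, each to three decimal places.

eq1: (x − 11.591)² + (y + 40.462)² = 37.6193543338²
eq2: (x + 37.758)² + (y − 29.098)² = 56.7675242818²
eq3: (x + 22.484)² + (y + 7.914)² = 17.8173508040²
eq3−eq2, eq3−eq1 (x²,y² cancel):
  -30.548·x + 74.024·y = -1200.895307
  68.150·x − 65.096·y = 105.605242
det = -30.548·-65.096 − 74.024·68.150 = -3056.182992
x = (-1200.895307·-65.096 − 74.024·105.605242) / -3056.182992 = -23.020925
y = (-30.548·105.605242 − -1200.895307·68.150) / -3056.182992 = -25.723259

x=-23.021 y=-25.723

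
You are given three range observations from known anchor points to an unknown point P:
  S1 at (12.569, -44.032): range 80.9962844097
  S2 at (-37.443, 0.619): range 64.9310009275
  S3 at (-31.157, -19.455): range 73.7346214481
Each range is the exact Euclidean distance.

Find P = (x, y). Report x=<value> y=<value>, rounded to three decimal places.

x=16.425 y=36.872

eq1: (x − 12.569)² + (y + 44.032)² = 80.9962844097²
eq2: (x + 37.443)² + (y − 0.619)² = 64.9310009275²
eq3: (x + 31.157)² + (y + 19.455)² = 73.7346214481²
eq3−eq1, eq3−eq2 (x²,y² cancel):
  87.452·x − 49.154·y = -376.062577
  -12.572·x + 40.148·y = 1273.865255
det = 87.452·40.148 − -49.154·-12.572 = 2893.058808
x = (-376.062577·40.148 − -49.154·1273.865255) / 2893.058808 = 16.424627
y = (87.452·1273.865255 − -376.062577·-12.572) / 2893.058808 = 36.872464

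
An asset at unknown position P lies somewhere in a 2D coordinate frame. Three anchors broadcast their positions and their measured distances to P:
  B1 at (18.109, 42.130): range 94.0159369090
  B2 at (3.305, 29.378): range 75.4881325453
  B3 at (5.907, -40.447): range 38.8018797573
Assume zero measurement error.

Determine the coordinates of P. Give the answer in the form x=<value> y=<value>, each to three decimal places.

x=-32.737 y=-36.950

eq1: (x − 18.109)² + (y − 42.130)² = 94.0159369090²
eq2: (x − 3.305)² + (y − 29.378)² = 75.4881325453²
eq3: (x − 5.907)² + (y + 40.447)² = 38.8018797573²
eq1−eq2, eq1−eq3 (x²,y² cancel):
  -29.608·x − 25.504·y = 1911.655366
  -24.404·x − 165.154·y = 6901.390197
det = -29.608·-165.154 − -25.504·-24.404 = 4267.480016
x = (1911.655366·-165.154 − -25.504·6901.390197) / 4267.480016 = -32.736996
y = (-29.608·6901.390197 − 1911.655366·-24.404) / 4267.480016 = -36.950220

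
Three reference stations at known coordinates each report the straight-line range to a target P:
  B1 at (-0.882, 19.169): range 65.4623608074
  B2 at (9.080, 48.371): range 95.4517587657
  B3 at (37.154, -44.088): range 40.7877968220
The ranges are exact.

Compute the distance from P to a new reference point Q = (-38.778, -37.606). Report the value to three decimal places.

eq1: (x + 0.882)² + (y − 19.169)² = 65.4623608074²
eq2: (x − 9.080)² + (y − 48.371)² = 95.4517587657²
eq3: (x − 37.154)² + (y + 44.088)² = 40.7877968220²
eq3−eq2, eq3−eq1 (x²,y² cancel):
  -56.148·x + 184.918·y = -8349.365301
  -76.072·x + 126.514·y = -5577.619288
det = -56.148·126.514 − 184.918·-76.072 = 6963.574024
x = (-8349.365301·126.514 − 184.918·-5577.619288) / 6963.574024 = -3.577100
y = (-56.148·-5577.619288 − -8349.365301·-76.072) / 6963.574024 = -46.237858
|P − Q| = √((-3.577100 − -38.778)² + (-46.237858 − -37.606)²) = 36.243791

36.244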